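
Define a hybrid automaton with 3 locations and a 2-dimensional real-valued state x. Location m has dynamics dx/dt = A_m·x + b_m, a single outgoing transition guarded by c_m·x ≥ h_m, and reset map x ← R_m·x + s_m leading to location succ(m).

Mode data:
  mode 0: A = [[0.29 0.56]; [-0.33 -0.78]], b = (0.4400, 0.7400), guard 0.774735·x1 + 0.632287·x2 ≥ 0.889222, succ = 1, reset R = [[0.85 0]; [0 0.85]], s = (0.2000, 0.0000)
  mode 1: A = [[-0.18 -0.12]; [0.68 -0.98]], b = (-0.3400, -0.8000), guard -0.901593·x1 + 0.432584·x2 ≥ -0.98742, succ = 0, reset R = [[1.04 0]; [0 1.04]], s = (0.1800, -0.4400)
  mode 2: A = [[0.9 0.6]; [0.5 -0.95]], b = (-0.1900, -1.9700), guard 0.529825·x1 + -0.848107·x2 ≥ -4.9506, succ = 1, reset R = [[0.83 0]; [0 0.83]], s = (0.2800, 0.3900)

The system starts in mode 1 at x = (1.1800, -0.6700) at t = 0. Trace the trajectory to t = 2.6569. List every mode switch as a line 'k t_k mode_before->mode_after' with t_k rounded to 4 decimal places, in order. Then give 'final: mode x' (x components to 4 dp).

1 0.6125 1->0
2 1.2840 0->1
3 2.0075 1->0
4 2.3455 0->1
final: 1 1.2540 -0.1969

Mode 1: guard c·x = -0.9874 hit at Δt = 0.6125 (t = 0.6125), x⁻ = (0.8957, -0.4158) → reset → x⁺ = (1.1115, -0.8724), jump to mode 0
Mode 0: guard c·x = 0.8892 hit at Δt = 0.6715 (t = 1.2840), x⁻ = (1.4318, -0.3480) → reset → x⁺ = (1.4170, -0.2958), jump to mode 1
Mode 1: guard c·x = -0.9874 hit at Δt = 0.7235 (t = 2.0075), x⁻ = (1.0288, -0.1383) → reset → x⁺ = (1.2500, -0.5838), jump to mode 0
Mode 0: guard c·x = 0.8892 hit at Δt = 0.3380 (t = 2.3455), x⁻ = (1.4420, -0.3606) → reset → x⁺ = (1.4257, -0.3065), jump to mode 1
Mode 1: flow for 0.3114 to horizon, guard not reached → x = (1.2540, -0.1969)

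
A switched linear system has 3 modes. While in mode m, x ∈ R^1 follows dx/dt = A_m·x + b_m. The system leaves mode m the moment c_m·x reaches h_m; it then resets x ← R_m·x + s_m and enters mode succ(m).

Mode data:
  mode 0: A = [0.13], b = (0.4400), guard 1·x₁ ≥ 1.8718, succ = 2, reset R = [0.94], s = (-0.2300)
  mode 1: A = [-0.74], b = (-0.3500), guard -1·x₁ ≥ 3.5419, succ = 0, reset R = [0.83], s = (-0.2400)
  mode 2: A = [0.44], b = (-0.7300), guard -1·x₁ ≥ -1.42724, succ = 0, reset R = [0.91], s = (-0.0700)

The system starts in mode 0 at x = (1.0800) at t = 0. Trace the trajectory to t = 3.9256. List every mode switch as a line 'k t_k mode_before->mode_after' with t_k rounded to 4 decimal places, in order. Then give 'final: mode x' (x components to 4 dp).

Mode 0: guard c·x = 1.8718 hit at Δt = 1.2559 (t = 1.2559), x⁻ = (1.8718) → reset → x⁺ = (1.5295), jump to mode 2
Mode 2: guard c·x = -1.4272 hit at Δt = 1.3219 (t = 2.5778), x⁻ = (1.4272) → reset → x⁺ = (1.2288), jump to mode 0
Mode 0: guard c·x = 1.8718 hit at Δt = 1.0037 (t = 3.5815), x⁻ = (1.8718) → reset → x⁺ = (1.5295), jump to mode 2
Mode 2: flow for 0.3441 to horizon, guard not reached → x = (1.5083)

1 1.2559 0->2
2 2.5778 2->0
3 3.5815 0->2
final: 2 1.5083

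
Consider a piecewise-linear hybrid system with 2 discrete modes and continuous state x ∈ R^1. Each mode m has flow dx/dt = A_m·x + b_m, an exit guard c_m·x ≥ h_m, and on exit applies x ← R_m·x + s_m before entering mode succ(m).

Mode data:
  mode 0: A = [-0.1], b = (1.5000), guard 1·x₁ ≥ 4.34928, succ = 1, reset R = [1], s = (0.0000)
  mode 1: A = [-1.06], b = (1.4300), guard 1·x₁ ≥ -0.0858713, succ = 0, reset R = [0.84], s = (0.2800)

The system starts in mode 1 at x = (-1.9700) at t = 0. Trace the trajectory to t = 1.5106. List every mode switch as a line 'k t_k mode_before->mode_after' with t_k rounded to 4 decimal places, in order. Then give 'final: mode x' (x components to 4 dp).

Mode 1: guard c·x = -0.0859 hit at Δt = 0.7911 (t = 0.7911), x⁻ = (-0.0859) → reset → x⁺ = (0.2079), jump to mode 0
Mode 0: flow for 0.7195 to horizon, guard not reached → x = (1.2348)

1 0.7911 1->0
final: 0 1.2348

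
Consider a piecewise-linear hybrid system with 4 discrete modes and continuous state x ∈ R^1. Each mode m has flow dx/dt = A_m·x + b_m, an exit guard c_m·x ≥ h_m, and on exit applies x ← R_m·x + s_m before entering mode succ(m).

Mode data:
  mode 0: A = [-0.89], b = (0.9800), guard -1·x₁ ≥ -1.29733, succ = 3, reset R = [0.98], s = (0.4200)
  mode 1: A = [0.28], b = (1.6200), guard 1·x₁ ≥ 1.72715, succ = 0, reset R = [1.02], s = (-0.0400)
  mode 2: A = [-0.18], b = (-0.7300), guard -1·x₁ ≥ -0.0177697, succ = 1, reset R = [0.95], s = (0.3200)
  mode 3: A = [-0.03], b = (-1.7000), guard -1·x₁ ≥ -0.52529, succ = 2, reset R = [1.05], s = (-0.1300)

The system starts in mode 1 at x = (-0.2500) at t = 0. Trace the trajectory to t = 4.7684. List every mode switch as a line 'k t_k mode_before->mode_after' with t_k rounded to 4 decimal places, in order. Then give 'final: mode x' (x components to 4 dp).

1 1.0907 1->0
2 2.3845 0->3
3 3.0573 3->2
4 3.5824 2->1
5 4.3132 1->0
final: 0 1.5150

Mode 1: guard c·x = 1.7271 hit at Δt = 1.0907 (t = 1.0907), x⁻ = (1.7271) → reset → x⁺ = (1.7217), jump to mode 0
Mode 0: guard c·x = -1.2973 hit at Δt = 1.2938 (t = 2.3845), x⁻ = (1.2973) → reset → x⁺ = (1.6914), jump to mode 3
Mode 3: guard c·x = -0.5253 hit at Δt = 0.6728 (t = 3.0573), x⁻ = (0.5253) → reset → x⁺ = (0.4216), jump to mode 2
Mode 2: guard c·x = -0.0178 hit at Δt = 0.5251 (t = 3.5824), x⁻ = (0.0178) → reset → x⁺ = (0.3369), jump to mode 1
Mode 1: guard c·x = 1.7271 hit at Δt = 0.7308 (t = 4.3132), x⁻ = (1.7271) → reset → x⁺ = (1.7217), jump to mode 0
Mode 0: flow for 0.4552 to horizon, guard not reached → x = (1.5150)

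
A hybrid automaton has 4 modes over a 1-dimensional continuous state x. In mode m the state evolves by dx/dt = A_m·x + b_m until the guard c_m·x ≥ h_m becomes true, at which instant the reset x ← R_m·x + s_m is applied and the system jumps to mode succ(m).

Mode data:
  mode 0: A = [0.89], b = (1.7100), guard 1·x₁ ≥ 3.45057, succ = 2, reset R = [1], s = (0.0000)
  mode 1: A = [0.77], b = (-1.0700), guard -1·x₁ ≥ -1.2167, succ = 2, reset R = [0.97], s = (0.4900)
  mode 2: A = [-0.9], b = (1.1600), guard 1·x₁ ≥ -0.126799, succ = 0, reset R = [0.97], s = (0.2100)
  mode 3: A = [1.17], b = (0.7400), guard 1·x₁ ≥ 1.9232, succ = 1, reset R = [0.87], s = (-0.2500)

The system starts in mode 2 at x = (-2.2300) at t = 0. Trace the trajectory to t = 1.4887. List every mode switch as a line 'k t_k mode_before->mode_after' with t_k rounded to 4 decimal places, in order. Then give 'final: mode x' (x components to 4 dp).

1 1.0117 2->0
final: 0 1.1492

Mode 2: guard c·x = -0.1268 hit at Δt = 1.0117 (t = 1.0117), x⁻ = (-0.1268) → reset → x⁺ = (0.0870), jump to mode 0
Mode 0: flow for 0.4770 to horizon, guard not reached → x = (1.1492)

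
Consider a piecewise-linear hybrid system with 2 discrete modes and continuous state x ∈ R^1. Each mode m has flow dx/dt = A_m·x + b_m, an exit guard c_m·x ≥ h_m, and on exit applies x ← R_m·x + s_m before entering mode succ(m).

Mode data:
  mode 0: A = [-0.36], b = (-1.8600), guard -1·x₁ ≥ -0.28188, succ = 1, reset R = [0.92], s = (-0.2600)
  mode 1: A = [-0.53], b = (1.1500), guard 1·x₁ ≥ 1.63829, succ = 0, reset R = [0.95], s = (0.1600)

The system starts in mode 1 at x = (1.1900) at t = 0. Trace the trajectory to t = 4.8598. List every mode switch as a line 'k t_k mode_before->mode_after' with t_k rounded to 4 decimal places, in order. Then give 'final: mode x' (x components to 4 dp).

1 1.1540 1->0
2 1.8032 0->1
3 4.4578 1->0
final: 0 0.7891

Mode 1: guard c·x = 1.6383 hit at Δt = 1.1540 (t = 1.1540), x⁻ = (1.6383) → reset → x⁺ = (1.7164), jump to mode 0
Mode 0: guard c·x = -0.2819 hit at Δt = 0.6492 (t = 1.8032), x⁻ = (0.2819) → reset → x⁺ = (-0.0007), jump to mode 1
Mode 1: guard c·x = 1.6383 hit at Δt = 2.6546 (t = 4.4578), x⁻ = (1.6383) → reset → x⁺ = (1.7164), jump to mode 0
Mode 0: flow for 0.4020 to horizon, guard not reached → x = (0.7891)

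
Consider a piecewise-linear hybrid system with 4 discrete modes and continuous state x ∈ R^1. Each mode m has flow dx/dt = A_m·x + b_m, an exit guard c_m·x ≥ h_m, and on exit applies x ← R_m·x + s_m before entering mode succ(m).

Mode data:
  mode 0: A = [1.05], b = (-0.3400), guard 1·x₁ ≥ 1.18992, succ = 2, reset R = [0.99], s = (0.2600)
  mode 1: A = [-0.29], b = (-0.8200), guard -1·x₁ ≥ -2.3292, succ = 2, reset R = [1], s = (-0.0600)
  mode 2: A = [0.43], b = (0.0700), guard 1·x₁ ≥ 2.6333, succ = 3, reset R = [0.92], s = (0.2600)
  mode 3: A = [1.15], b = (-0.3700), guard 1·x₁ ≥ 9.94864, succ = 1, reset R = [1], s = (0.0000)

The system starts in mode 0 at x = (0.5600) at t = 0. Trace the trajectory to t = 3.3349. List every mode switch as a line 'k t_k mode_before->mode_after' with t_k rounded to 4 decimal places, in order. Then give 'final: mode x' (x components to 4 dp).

1 1.2375 0->2
2 2.5345 2->3
final: 3 6.2486

Mode 0: guard c·x = 1.1899 hit at Δt = 1.2375 (t = 1.2375), x⁻ = (1.1899) → reset → x⁺ = (1.4380), jump to mode 2
Mode 2: guard c·x = 2.6333 hit at Δt = 1.2970 (t = 2.5345), x⁻ = (2.6333) → reset → x⁺ = (2.6826), jump to mode 3
Mode 3: flow for 0.8004 to horizon, guard not reached → x = (6.2486)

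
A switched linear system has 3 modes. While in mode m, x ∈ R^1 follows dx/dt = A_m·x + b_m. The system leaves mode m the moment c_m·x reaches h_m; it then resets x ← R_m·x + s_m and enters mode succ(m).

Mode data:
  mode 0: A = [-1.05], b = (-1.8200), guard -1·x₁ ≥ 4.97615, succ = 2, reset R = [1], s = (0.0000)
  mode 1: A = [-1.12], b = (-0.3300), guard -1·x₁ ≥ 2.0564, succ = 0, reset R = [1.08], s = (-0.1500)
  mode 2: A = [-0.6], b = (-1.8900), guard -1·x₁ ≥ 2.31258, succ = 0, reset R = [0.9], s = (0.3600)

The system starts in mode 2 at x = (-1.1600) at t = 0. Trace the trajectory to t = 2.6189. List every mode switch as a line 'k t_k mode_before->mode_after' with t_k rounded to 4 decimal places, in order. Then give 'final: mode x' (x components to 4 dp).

Mode 2: guard c·x = 2.3126 hit at Δt = 1.4426 (t = 1.4426), x⁻ = (-2.3126) → reset → x⁺ = (-1.7213), jump to mode 0
Mode 0: flow for 1.1763 to horizon, guard not reached → x = (-1.7298)

1 1.4426 2->0
final: 0 -1.7298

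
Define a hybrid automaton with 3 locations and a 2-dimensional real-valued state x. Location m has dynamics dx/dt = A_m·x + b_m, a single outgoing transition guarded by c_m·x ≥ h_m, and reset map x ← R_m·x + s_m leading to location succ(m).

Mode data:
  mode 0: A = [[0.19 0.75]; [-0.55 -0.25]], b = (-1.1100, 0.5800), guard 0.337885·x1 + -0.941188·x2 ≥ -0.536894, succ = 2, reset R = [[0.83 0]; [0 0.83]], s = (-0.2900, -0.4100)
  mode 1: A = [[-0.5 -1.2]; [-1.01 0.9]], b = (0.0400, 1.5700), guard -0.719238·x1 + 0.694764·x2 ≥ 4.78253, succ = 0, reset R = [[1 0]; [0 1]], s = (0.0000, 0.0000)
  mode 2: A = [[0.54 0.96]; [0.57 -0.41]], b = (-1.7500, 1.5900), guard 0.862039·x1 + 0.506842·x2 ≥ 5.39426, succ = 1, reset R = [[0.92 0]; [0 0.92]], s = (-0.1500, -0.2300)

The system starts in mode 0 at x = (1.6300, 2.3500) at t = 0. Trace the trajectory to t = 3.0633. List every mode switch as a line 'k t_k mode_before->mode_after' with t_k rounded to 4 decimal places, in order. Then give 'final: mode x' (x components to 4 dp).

Mode 0: guard c·x = -0.5369 hit at Δt = 0.9643 (t = 0.9643), x⁻ = (2.2874, 1.3916) → reset → x⁺ = (1.6086, 0.7450), jump to mode 2
Mode 2: guard c·x = 5.3943 hit at Δt = 1.4935 (t = 2.4578), x⁻ = (4.0589, 3.7394) → reset → x⁺ = (3.5842, 3.2103), jump to mode 1
Mode 1: flow for 0.6055 to horizon, guard not reached → x = (0.1888, 5.1193)

1 0.9643 0->2
2 2.4578 2->1
final: 1 0.1888 5.1193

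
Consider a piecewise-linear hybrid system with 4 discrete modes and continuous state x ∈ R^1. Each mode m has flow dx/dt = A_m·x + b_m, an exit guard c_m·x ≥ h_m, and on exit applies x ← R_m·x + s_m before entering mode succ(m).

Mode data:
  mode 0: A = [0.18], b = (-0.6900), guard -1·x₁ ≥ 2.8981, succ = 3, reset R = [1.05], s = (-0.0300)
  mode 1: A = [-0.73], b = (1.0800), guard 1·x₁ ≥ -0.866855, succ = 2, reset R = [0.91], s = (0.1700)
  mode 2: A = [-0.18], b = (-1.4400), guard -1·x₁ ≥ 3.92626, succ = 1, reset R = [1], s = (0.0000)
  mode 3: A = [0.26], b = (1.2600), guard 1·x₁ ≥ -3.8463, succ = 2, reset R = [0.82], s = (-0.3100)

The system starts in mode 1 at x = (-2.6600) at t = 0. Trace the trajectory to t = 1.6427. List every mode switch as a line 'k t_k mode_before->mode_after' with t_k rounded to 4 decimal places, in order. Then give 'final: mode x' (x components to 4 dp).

1 0.7777 1->2
final: 2 -1.6831

Mode 1: guard c·x = -0.8669 hit at Δt = 0.7777 (t = 0.7777), x⁻ = (-0.8669) → reset → x⁺ = (-0.6188), jump to mode 2
Mode 2: flow for 0.8650 to horizon, guard not reached → x = (-1.6831)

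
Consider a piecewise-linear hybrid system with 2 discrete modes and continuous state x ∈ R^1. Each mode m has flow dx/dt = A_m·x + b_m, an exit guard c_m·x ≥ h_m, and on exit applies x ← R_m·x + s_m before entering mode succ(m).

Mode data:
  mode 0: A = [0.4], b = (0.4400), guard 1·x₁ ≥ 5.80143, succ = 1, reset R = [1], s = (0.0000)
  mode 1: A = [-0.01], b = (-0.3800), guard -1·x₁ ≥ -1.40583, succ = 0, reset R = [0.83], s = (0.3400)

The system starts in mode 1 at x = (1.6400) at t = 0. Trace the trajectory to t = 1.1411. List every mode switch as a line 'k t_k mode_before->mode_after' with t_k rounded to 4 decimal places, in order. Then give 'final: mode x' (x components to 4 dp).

Mode 1: guard c·x = -1.4058 hit at Δt = 0.5925 (t = 0.5925), x⁻ = (1.4058) → reset → x⁺ = (1.5068), jump to mode 0
Mode 0: flow for 0.5486 to horizon, guard not reached → x = (2.1465)

1 0.5925 1->0
final: 0 2.1465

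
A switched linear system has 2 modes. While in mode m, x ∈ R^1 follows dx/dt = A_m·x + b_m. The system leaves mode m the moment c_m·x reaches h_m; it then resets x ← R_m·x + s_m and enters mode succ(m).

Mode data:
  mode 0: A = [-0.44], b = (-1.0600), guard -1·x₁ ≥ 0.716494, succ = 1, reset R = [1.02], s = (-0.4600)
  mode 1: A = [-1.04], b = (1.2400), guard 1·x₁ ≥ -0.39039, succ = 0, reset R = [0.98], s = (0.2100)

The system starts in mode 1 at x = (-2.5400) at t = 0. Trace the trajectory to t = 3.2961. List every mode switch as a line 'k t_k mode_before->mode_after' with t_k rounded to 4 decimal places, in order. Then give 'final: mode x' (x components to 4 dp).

1 0.8249 1->0
2 1.4582 0->1
3 1.8517 1->0
4 2.4850 0->1
5 2.8786 1->0
final: 0 -0.5479

Mode 1: guard c·x = -0.3904 hit at Δt = 0.8249 (t = 0.8249), x⁻ = (-0.3904) → reset → x⁺ = (-0.1726), jump to mode 0
Mode 0: guard c·x = 0.7165 hit at Δt = 0.6333 (t = 1.4582), x⁻ = (-0.7165) → reset → x⁺ = (-1.1908), jump to mode 1
Mode 1: guard c·x = -0.3904 hit at Δt = 0.3935 (t = 1.8517), x⁻ = (-0.3904) → reset → x⁺ = (-0.1726), jump to mode 0
Mode 0: guard c·x = 0.7165 hit at Δt = 0.6333 (t = 2.4850), x⁻ = (-0.7165) → reset → x⁺ = (-1.1908), jump to mode 1
Mode 1: guard c·x = -0.3904 hit at Δt = 0.3935 (t = 2.8786), x⁻ = (-0.3904) → reset → x⁺ = (-0.1726), jump to mode 0
Mode 0: flow for 0.4175 to horizon, guard not reached → x = (-0.5479)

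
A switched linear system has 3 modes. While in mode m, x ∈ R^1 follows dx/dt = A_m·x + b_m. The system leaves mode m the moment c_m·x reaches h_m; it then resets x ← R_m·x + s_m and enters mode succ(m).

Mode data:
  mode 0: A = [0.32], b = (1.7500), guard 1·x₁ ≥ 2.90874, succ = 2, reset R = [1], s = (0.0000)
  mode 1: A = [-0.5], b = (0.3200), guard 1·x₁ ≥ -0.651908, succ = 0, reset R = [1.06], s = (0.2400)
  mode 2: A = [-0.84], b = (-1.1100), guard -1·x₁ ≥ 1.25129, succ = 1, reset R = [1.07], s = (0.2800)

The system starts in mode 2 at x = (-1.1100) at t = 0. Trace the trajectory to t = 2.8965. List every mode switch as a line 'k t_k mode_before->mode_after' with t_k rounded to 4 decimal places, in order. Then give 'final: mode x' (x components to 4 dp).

Mode 2: guard c·x = 1.2513 hit at Δt = 1.3136 (t = 1.3136), x⁻ = (-1.2513) → reset → x⁺ = (-1.0589), jump to mode 1
Mode 1: guard c·x = -0.6519 hit at Δt = 0.5477 (t = 1.8613), x⁻ = (-0.6519) → reset → x⁺ = (-0.4510), jump to mode 0
Mode 0: flow for 1.0352 to horizon, guard not reached → x = (1.5196)

1 1.3136 2->1
2 1.8613 1->0
final: 0 1.5196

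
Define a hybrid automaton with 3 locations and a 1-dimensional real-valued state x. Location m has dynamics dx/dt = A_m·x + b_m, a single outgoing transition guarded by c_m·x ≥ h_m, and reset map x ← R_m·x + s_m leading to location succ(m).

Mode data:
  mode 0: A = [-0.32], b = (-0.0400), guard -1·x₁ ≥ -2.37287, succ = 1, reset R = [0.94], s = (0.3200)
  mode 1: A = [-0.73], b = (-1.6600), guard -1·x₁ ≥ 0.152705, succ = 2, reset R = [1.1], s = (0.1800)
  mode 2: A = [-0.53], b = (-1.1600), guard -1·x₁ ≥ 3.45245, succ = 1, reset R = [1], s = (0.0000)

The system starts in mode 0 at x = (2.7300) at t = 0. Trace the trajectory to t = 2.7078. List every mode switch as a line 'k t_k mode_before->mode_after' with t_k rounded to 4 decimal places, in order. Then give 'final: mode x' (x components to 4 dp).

1 0.4176 0->1
2 1.5432 1->2
final: 2 -1.0015

Mode 0: guard c·x = -2.3729 hit at Δt = 0.4176 (t = 0.4176), x⁻ = (2.3729) → reset → x⁺ = (2.5505), jump to mode 1
Mode 1: guard c·x = 0.1527 hit at Δt = 1.1256 (t = 1.5432), x⁻ = (-0.1527) → reset → x⁺ = (0.0120), jump to mode 2
Mode 2: flow for 1.1646 to horizon, guard not reached → x = (-1.0015)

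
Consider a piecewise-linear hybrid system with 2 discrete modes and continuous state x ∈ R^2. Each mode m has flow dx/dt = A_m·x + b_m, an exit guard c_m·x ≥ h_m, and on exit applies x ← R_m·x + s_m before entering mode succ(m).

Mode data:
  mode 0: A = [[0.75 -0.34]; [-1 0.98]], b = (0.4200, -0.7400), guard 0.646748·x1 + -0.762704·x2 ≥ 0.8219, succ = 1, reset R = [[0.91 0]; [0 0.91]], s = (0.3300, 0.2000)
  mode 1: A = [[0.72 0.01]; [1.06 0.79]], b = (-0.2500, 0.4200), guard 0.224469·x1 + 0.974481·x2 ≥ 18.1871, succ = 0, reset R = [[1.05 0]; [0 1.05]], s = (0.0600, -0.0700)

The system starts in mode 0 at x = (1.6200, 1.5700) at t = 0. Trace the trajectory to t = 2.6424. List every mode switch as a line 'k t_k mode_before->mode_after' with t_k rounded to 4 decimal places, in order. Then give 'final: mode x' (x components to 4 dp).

Mode 0: guard c·x = 0.8219 hit at Δt = 0.4827 (t = 0.4827), x⁻ = (2.3135, 0.8842) → reset → x⁺ = (2.4353, 1.0046), jump to mode 1
Mode 1: guard c·x = 18.1871 hit at Δt = 1.5545 (t = 2.0372), x⁻ = (6.8996, 17.0741) → reset → x⁺ = (7.3046, 17.8578), jump to mode 0
Mode 0: flow for 0.6052 to horizon, guard not reached → x = (6.3181, 25.8965)

1 0.4827 0->1
2 2.0372 1->0
final: 0 6.3181 25.8965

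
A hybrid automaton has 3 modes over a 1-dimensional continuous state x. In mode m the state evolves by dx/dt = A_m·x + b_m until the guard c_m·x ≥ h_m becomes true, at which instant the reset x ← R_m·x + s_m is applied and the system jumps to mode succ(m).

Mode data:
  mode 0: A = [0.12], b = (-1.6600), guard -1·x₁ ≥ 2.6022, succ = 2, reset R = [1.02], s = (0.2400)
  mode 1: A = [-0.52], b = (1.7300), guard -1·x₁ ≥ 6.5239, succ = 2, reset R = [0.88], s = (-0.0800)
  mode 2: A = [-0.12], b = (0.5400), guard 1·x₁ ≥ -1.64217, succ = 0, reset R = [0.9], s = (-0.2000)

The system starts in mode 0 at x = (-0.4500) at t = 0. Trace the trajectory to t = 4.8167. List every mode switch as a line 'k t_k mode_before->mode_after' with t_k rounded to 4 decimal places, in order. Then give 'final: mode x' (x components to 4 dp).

1 1.1696 0->2
2 2.1563 2->0
3 2.6386 0->2
4 3.6253 2->0
5 4.1077 0->2
final: 2 -1.8503

Mode 0: guard c·x = 2.6022 hit at Δt = 1.1696 (t = 1.1696), x⁻ = (-2.6022) → reset → x⁺ = (-2.4142), jump to mode 2
Mode 2: guard c·x = -1.6422 hit at Δt = 0.9867 (t = 2.1563), x⁻ = (-1.6422) → reset → x⁺ = (-1.6780), jump to mode 0
Mode 0: guard c·x = 2.6022 hit at Δt = 0.4823 (t = 2.6386), x⁻ = (-2.6022) → reset → x⁺ = (-2.4142), jump to mode 2
Mode 2: guard c·x = -1.6422 hit at Δt = 0.9867 (t = 3.6253), x⁻ = (-1.6422) → reset → x⁺ = (-1.6780), jump to mode 0
Mode 0: guard c·x = 2.6022 hit at Δt = 0.4823 (t = 4.1077), x⁻ = (-2.6022) → reset → x⁺ = (-2.4142), jump to mode 2
Mode 2: flow for 0.7090 to horizon, guard not reached → x = (-1.8503)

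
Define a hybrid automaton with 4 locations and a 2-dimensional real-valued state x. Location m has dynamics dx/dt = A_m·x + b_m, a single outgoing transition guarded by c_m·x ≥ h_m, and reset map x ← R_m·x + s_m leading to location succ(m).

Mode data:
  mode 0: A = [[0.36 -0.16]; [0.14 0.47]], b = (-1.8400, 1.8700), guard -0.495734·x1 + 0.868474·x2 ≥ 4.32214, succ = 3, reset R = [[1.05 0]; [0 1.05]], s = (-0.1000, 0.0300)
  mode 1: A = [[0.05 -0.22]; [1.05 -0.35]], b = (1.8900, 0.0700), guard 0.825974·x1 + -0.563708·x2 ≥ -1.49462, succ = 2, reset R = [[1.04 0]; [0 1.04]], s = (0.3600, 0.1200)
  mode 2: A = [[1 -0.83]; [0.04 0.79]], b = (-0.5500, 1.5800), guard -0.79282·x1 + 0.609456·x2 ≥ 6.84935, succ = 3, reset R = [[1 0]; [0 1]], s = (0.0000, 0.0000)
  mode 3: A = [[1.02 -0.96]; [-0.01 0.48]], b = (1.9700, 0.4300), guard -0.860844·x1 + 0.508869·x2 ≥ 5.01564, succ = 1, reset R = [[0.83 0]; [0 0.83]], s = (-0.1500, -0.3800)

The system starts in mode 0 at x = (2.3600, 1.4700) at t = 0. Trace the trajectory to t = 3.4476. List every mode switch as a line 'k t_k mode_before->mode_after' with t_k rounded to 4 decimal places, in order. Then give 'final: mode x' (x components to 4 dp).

Mode 0: guard c·x = 4.3221 hit at Δt = 1.0482 (t = 1.0482), x⁻ = (0.4658, 5.2426) → reset → x⁺ = (0.3891, 5.5347), jump to mode 3
Mode 3: guard c·x = 5.0156 hit at Δt = 0.4461 (t = 1.4943), x⁻ = (-1.6457, 7.0725) → reset → x⁺ = (-1.5159, 5.4902), jump to mode 1
Mode 1: guard c·x = -1.4946 hit at Δt = 1.3785 (t = 2.8728), x⁻ = (-0.0962, 2.5105) → reset → x⁺ = (0.2600, 2.7309), jump to mode 2
Mode 2: flow for 0.5748 to horizon, guard not reached → x = (-2.4508, 5.4278)

1 1.0482 0->3
2 1.4943 3->1
3 2.8728 1->2
final: 2 -2.4508 5.4278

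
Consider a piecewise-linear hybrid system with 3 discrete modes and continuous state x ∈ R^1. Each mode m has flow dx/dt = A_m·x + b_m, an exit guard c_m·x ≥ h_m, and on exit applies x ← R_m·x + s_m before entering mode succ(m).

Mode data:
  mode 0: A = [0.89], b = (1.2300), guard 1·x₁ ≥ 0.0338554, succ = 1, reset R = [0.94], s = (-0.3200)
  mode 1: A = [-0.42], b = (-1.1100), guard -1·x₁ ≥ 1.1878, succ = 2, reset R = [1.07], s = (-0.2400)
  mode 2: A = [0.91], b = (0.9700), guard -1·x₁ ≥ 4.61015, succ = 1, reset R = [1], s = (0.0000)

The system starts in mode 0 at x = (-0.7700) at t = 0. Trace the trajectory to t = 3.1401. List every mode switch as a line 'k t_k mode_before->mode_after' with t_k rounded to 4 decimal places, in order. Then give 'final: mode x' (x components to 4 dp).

Mode 0: guard c·x = 0.0339 hit at Δt = 0.9424 (t = 0.9424), x⁻ = (0.0339) → reset → x⁺ = (-0.2882), jump to mode 1
Mode 1: guard c·x = 1.1878 hit at Δt = 1.1461 (t = 2.0885), x⁻ = (-1.1878) → reset → x⁺ = (-1.5109), jump to mode 2
Mode 2: flow for 1.0516 to horizon, guard not reached → x = (-2.2246)

1 0.9424 0->1
2 2.0885 1->2
final: 2 -2.2246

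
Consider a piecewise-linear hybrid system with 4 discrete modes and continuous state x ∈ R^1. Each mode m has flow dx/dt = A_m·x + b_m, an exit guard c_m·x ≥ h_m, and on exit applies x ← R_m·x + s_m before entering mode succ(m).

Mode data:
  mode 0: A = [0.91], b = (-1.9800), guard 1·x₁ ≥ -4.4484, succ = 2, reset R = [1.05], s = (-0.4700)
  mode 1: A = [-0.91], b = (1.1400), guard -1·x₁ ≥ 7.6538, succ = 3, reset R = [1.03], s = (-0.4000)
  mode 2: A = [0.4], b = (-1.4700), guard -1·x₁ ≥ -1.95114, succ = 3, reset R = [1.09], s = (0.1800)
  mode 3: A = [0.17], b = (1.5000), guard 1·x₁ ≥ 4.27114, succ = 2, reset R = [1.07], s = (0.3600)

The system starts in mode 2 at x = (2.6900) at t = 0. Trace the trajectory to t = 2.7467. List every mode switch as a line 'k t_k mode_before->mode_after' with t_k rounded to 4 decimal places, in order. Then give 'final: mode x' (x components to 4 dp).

Mode 2: guard c·x = -1.9511 hit at Δt = 1.3992 (t = 1.3992), x⁻ = (1.9511) → reset → x⁺ = (2.3067), jump to mode 3
Mode 3: guard c·x = 4.2711 hit at Δt = 0.9561 (t = 2.3553), x⁻ = (4.2711) → reset → x⁺ = (4.9301), jump to mode 2
Mode 2: flow for 0.3914 to horizon, guard not reached → x = (5.1428)

1 1.3992 2->3
2 2.3553 3->2
final: 2 5.1428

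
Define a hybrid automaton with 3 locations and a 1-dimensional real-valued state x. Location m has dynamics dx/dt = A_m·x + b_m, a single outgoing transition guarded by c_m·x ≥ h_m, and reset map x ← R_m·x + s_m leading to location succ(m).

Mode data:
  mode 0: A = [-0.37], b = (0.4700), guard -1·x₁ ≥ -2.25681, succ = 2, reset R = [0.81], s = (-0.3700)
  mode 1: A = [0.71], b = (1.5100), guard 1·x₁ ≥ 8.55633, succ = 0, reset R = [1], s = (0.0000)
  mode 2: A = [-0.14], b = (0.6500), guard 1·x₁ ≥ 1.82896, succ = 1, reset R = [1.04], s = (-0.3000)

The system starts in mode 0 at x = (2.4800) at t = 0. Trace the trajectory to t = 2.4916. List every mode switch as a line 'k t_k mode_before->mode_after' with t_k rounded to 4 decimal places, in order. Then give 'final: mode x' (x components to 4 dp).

1 0.5512 0->2
2 1.4357 2->1
final: 1 5.7647

Mode 0: guard c·x = -2.2568 hit at Δt = 0.5512 (t = 0.5512), x⁻ = (2.2568) → reset → x⁺ = (1.4580), jump to mode 2
Mode 2: guard c·x = 1.8290 hit at Δt = 0.8845 (t = 1.4357), x⁻ = (1.8290) → reset → x⁺ = (1.6021), jump to mode 1
Mode 1: flow for 1.0559 to horizon, guard not reached → x = (5.7647)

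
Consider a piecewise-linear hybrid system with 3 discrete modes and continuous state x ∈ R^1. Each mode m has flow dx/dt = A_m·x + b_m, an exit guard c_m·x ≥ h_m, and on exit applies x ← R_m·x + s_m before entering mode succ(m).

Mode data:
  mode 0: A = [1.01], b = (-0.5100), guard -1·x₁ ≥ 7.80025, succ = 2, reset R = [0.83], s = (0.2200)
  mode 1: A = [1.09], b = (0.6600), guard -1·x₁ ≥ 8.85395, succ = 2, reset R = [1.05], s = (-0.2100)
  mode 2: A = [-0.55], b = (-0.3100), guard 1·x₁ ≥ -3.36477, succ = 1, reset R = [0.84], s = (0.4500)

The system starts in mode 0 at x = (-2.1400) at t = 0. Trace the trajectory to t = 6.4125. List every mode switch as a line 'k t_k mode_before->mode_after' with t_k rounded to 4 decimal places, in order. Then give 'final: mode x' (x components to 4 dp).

1 1.1329 0->2
2 2.4216 2->1
3 3.8331 1->2
4 5.9437 2->1
final: 1 -3.5574

Mode 0: guard c·x = 7.8003 hit at Δt = 1.1329 (t = 1.1329), x⁻ = (-7.8002) → reset → x⁺ = (-6.2542), jump to mode 2
Mode 2: guard c·x = -3.3648 hit at Δt = 1.2887 (t = 2.4216), x⁻ = (-3.3648) → reset → x⁺ = (-2.3764), jump to mode 1
Mode 1: guard c·x = 8.8539 hit at Δt = 1.4115 (t = 3.8331), x⁻ = (-8.8540) → reset → x⁺ = (-9.5066), jump to mode 2
Mode 2: guard c·x = -3.3648 hit at Δt = 2.1106 (t = 5.9437), x⁻ = (-3.3648) → reset → x⁺ = (-2.3764), jump to mode 1
Mode 1: flow for 0.4688 to horizon, guard not reached → x = (-3.5574)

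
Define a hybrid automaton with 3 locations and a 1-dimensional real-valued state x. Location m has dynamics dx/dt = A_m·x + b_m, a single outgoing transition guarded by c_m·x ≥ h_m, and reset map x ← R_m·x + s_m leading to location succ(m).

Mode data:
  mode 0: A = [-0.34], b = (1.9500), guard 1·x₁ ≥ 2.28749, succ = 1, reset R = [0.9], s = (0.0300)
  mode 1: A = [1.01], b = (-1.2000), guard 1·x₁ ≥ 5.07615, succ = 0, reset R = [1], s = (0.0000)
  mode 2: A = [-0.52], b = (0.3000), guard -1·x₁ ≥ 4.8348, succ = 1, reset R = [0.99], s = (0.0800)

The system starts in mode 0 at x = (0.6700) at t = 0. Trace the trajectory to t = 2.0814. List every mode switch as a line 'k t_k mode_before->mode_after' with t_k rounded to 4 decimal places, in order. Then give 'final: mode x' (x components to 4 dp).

1 1.1314 0->1
final: 1 3.5391

Mode 0: guard c·x = 2.2875 hit at Δt = 1.1314 (t = 1.1314), x⁻ = (2.2875) → reset → x⁺ = (2.0887), jump to mode 1
Mode 1: flow for 0.9500 to horizon, guard not reached → x = (3.5391)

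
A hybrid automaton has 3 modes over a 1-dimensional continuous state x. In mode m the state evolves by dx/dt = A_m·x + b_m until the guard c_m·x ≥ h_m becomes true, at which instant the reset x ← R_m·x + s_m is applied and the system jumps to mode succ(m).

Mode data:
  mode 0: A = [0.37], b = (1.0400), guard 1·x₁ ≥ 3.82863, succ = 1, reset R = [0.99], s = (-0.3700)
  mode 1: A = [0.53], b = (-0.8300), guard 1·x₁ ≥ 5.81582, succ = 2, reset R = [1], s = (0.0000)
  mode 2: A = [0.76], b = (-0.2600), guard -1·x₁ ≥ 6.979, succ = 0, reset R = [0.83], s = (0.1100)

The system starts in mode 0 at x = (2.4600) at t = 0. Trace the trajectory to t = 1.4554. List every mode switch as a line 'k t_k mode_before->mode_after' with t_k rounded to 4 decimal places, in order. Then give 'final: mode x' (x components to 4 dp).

Mode 0: guard c·x = 3.8286 hit at Δt = 0.6239 (t = 0.6239), x⁻ = (3.8286) → reset → x⁺ = (3.4203), jump to mode 1
Mode 1: flow for 0.8315 to horizon, guard not reached → x = (4.4472)

1 0.6239 0->1
final: 1 4.4472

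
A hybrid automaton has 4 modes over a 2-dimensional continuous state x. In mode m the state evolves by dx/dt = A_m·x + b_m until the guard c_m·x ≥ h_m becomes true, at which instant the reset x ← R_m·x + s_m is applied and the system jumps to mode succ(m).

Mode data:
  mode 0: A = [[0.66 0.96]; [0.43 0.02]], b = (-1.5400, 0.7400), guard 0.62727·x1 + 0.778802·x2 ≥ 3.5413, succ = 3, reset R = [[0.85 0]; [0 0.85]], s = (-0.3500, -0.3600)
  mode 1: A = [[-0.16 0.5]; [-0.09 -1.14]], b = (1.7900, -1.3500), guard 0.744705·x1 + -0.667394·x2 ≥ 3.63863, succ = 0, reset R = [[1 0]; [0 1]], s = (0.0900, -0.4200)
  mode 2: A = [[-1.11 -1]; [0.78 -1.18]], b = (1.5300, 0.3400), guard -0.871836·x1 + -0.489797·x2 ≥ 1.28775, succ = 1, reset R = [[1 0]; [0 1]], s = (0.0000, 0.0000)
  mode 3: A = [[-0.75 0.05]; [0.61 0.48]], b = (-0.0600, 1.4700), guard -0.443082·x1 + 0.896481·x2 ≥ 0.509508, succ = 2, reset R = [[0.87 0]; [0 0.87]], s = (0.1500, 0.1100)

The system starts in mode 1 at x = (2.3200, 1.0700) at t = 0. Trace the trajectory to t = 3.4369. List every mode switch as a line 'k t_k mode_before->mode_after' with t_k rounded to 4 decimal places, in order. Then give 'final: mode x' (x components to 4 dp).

1 1.4606 1->0
2 2.2597 0->3
3 2.6946 3->2
final: 2 1.0312 1.5010

Mode 1: guard c·x = 3.6386 hit at Δt = 1.4606 (t = 1.4606), x⁻ = (4.0046, -0.9835) → reset → x⁺ = (4.0946, -1.4035), jump to mode 0
Mode 0: guard c·x = 3.5413 hit at Δt = 0.7991 (t = 2.2597), x⁻ = (4.8278, 0.6587) → reset → x⁺ = (3.7536, 0.1999), jump to mode 3
Mode 3: guard c·x = 0.5095 hit at Δt = 0.4349 (t = 2.6946), x⁻ = (2.7069, 1.9062) → reset → x⁺ = (2.5050, 1.7684), jump to mode 2
Mode 2: flow for 0.7423 to horizon, guard not reached → x = (1.0312, 1.5010)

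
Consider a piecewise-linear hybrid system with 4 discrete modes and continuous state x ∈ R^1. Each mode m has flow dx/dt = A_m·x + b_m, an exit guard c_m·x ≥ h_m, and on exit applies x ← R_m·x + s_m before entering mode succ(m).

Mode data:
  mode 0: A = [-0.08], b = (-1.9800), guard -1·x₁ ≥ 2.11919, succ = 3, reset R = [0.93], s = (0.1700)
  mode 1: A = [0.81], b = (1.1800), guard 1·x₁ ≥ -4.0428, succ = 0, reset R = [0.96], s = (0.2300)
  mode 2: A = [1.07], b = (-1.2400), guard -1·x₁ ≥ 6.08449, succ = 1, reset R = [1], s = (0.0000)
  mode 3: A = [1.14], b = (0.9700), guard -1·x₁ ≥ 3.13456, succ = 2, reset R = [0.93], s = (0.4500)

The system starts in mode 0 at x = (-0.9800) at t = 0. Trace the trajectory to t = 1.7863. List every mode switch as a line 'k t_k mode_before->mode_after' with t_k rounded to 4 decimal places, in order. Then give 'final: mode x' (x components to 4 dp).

1 0.6139 0->3
2 1.3833 3->2
final: 2 -4.4189

Mode 0: guard c·x = 2.1192 hit at Δt = 0.6139 (t = 0.6139), x⁻ = (-2.1192) → reset → x⁺ = (-1.8008), jump to mode 3
Mode 3: guard c·x = 3.1346 hit at Δt = 0.7694 (t = 1.3833), x⁻ = (-3.1346) → reset → x⁺ = (-2.4651), jump to mode 2
Mode 2: flow for 0.4030 to horizon, guard not reached → x = (-4.4189)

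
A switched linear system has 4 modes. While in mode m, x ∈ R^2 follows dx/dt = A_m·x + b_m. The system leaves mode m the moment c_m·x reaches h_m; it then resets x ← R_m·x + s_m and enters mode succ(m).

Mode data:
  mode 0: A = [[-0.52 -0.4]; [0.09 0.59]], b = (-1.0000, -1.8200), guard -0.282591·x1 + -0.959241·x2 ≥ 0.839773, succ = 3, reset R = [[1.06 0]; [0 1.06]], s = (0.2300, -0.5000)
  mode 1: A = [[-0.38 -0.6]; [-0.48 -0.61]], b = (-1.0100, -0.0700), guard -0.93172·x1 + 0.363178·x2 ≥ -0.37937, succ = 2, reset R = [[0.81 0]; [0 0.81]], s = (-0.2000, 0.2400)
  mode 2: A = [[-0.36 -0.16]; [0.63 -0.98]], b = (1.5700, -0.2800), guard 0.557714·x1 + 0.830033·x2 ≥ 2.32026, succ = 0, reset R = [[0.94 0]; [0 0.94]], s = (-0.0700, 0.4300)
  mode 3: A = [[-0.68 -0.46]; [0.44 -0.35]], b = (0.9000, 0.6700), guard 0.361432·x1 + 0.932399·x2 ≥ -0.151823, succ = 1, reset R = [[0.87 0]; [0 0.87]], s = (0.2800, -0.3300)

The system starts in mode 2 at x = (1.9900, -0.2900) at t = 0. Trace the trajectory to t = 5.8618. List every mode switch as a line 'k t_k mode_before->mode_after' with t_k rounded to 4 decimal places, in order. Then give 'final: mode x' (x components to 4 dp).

Mode 2: guard c·x = 2.3203 hit at Δt = 1.3254 (t = 1.3254), x⁻ = (2.8183, 0.9017) → reset → x⁺ = (2.5792, 1.2776), jump to mode 0
Mode 0: guard c·x = 0.8398 hit at Δt = 1.4493 (t = 2.7747), x⁻ = (0.1020, -0.9055) → reset → x⁺ = (0.3382, -1.4598), jump to mode 3
Mode 3: guard c·x = -0.1518 hit at Δt = 0.6996 (t = 3.4743), x⁻ = (0.9562, -0.5335) → reset → x⁺ = (1.1119, -0.7941), jump to mode 1
Mode 1: guard c·x = -0.3794 hit at Δt = 1.2346 (t = 4.7089), x⁻ = (0.1496, -0.6608) → reset → x⁺ = (-0.0788, -0.2953), jump to mode 2
Mode 2: flow for 1.1529 to horizon, guard not reached → x = (1.4503, 0.0960)

1 1.3254 2->0
2 2.7747 0->3
3 3.4743 3->1
4 4.7089 1->2
final: 2 1.4503 0.0960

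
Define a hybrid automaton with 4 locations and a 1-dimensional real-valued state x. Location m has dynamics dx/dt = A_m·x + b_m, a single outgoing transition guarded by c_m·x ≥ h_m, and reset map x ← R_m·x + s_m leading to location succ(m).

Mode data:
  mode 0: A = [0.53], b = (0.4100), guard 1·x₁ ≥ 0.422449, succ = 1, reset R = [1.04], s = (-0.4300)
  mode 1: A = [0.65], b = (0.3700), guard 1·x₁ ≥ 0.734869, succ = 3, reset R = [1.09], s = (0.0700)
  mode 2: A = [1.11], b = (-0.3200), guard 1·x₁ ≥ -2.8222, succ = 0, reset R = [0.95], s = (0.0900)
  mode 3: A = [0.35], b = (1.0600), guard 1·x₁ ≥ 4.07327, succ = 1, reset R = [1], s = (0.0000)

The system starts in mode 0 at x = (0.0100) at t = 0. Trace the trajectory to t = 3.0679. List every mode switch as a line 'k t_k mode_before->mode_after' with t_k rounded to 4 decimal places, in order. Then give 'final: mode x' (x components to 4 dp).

1 0.7979 0->1
2 2.0482 1->3
final: 3 2.5435

Mode 0: guard c·x = 0.4224 hit at Δt = 0.7979 (t = 0.7979), x⁻ = (0.4224) → reset → x⁺ = (0.0093), jump to mode 1
Mode 1: guard c·x = 0.7349 hit at Δt = 1.2503 (t = 2.0482), x⁻ = (0.7349) → reset → x⁺ = (0.8710), jump to mode 3
Mode 3: flow for 1.0197 to horizon, guard not reached → x = (2.5435)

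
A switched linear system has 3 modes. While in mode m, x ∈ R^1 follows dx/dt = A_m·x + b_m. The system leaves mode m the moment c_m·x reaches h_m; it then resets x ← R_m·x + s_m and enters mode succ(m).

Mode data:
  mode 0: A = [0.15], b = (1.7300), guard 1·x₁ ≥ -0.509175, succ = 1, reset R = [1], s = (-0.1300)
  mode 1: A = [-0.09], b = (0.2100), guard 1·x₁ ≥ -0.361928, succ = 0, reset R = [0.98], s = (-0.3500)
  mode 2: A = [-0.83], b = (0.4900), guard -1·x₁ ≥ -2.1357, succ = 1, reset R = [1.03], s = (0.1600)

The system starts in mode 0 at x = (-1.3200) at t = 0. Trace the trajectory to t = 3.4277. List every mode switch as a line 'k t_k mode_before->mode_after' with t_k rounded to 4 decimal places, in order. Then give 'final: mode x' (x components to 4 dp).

Mode 0: guard c·x = -0.5092 hit at Δt = 0.5093 (t = 0.5093), x⁻ = (-0.5092) → reset → x⁺ = (-0.6392), jump to mode 1
Mode 1: guard c·x = -0.3619 hit at Δt = 1.0879 (t = 1.5972), x⁻ = (-0.3619) → reset → x⁺ = (-0.7047), jump to mode 0
Mode 0: guard c·x = -0.5092 hit at Δt = 0.1193 (t = 1.7165), x⁻ = (-0.5092) → reset → x⁺ = (-0.6392), jump to mode 1
Mode 1: guard c·x = -0.3619 hit at Δt = 1.0879 (t = 2.8044), x⁻ = (-0.3619) → reset → x⁺ = (-0.7047), jump to mode 0
Mode 0: guard c·x = -0.5092 hit at Δt = 0.1193 (t = 2.9237), x⁻ = (-0.5092) → reset → x⁺ = (-0.6392), jump to mode 1
Mode 1: flow for 0.5040 to horizon, guard not reached → x = (-0.5074)

1 0.5093 0->1
2 1.5972 1->0
3 1.7165 0->1
4 2.8044 1->0
5 2.9237 0->1
final: 1 -0.5074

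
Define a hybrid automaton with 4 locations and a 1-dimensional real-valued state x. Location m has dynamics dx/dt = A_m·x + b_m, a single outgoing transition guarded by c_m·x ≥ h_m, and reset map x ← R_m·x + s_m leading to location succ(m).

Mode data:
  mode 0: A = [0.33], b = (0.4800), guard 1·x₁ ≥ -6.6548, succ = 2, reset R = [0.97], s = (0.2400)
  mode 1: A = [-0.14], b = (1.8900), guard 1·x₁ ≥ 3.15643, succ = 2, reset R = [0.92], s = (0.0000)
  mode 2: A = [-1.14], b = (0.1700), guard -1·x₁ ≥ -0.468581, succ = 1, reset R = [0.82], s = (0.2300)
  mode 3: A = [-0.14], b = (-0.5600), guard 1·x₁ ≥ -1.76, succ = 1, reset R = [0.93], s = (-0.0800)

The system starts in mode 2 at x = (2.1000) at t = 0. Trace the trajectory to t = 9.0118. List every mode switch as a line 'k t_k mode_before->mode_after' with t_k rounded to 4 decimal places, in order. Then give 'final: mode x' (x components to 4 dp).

1 1.5872 2->1
2 3.1569 1->2
3 5.0468 2->1
4 6.6165 1->2
5 8.5064 2->1
final: 1 1.4945

Mode 2: guard c·x = -0.4686 hit at Δt = 1.5872 (t = 1.5872), x⁻ = (0.4686) → reset → x⁺ = (0.6142), jump to mode 1
Mode 1: guard c·x = 3.1564 hit at Δt = 1.5697 (t = 3.1569), x⁻ = (3.1564) → reset → x⁺ = (2.9039), jump to mode 2
Mode 2: guard c·x = -0.4686 hit at Δt = 1.8899 (t = 5.0468), x⁻ = (0.4686) → reset → x⁺ = (0.6142), jump to mode 1
Mode 1: guard c·x = 3.1564 hit at Δt = 1.5697 (t = 6.6165), x⁻ = (3.1564) → reset → x⁺ = (2.9039), jump to mode 2
Mode 2: guard c·x = -0.4686 hit at Δt = 1.8899 (t = 8.5064), x⁻ = (0.4686) → reset → x⁺ = (0.6142), jump to mode 1
Mode 1: flow for 0.5054 to horizon, guard not reached → x = (1.4945)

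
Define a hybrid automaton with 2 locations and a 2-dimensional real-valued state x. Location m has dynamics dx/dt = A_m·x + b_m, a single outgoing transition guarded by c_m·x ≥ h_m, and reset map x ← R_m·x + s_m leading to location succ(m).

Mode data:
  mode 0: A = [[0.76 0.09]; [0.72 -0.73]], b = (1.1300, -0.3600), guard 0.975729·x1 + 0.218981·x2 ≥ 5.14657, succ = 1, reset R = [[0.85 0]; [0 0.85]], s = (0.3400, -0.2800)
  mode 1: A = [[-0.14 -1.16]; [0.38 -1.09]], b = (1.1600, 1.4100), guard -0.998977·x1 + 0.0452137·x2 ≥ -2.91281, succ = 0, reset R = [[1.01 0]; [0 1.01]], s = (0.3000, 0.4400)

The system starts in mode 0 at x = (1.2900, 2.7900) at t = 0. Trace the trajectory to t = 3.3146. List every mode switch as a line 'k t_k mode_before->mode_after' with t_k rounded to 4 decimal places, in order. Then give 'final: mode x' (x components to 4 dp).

1 0.9796 0->1
2 1.6837 1->0
3 1.9756 0->1
4 2.6015 1->0
5 2.8892 0->1
final: 1 3.3937 2.3609

Mode 0: guard c·x = 5.1466 hit at Δt = 0.9796 (t = 0.9796), x⁻ = (4.6877, 2.6152) → reset → x⁺ = (4.3245, 1.9430), jump to mode 1
Mode 1: guard c·x = -2.9128 hit at Δt = 0.7041 (t = 1.6837), x⁻ = (3.0184, 2.2673) → reset → x⁺ = (3.3486, 2.7300), jump to mode 0
Mode 0: guard c·x = 5.1466 hit at Δt = 0.2919 (t = 1.9756), x⁻ = (4.6313, 2.8664) → reset → x⁺ = (4.2766, 2.1564), jump to mode 1
Mode 1: guard c·x = -2.9128 hit at Δt = 0.6259 (t = 2.6015), x⁻ = (3.0220, 2.3470) → reset → x⁺ = (3.3522, 2.8105), jump to mode 0
Mode 0: guard c·x = 5.1466 hit at Δt = 0.2877 (t = 2.8892), x⁻ = (4.6173, 2.9289) → reset → x⁺ = (4.2647, 2.2096), jump to mode 1
Mode 1: flow for 0.4254 to horizon, guard not reached → x = (3.3937, 2.3609)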